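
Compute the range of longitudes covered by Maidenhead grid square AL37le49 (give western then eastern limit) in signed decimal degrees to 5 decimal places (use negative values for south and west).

Field A=0, L=11: +0·20° lon, +11·10° lat → SW at lon -180°, lat 20°.
Square 3, 7: +3·2° lon, +7·1° lat → SW at lon -174°, lat 27°.
Subsquare l=11, e=4: +11·0.0833333° lon, +4·0.0416667° lat → SW at lon -173.083°, lat 27.1667°.
Extended square 4, 9: +4·0.00833333° lon, +9·0.00416667° lat → SW at lon -173.05°, lat 27.2042°.
Cell spans 0.00833333° lon × 0.00416667° lat.
west -173.05000, east -173.04167.

-173.05000, -173.04167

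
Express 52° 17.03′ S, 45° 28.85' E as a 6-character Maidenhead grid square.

LD27rr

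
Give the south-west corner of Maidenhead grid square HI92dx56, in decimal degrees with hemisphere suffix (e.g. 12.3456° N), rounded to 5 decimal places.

7.01667° S, 21.70833° W

Field H=7, I=8: +7·20° lon, +8·10° lat → SW at lon -40°, lat -10°.
Square 9, 2: +9·2° lon, +2·1° lat → SW at lon -22°, lat -8°.
Subsquare d=3, x=23: +3·0.0833333° lon, +23·0.0416667° lat → SW at lon -21.75°, lat -7.04167°.
Extended square 5, 6: +5·0.00833333° lon, +6·0.00416667° lat → SW at lon -21.7083°, lat -7.01667°.
latitude 7.01667° S, longitude 21.70833° W.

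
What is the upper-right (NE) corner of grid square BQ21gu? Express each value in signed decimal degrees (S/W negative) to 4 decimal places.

Field B=1, Q=16: +1·20° lon, +16·10° lat → SW at lon -160°, lat 70°.
Square 2, 1: +2·2° lon, +1·1° lat → SW at lon -156°, lat 71°.
Subsquare g=6, u=20: +6·0.0833333° lon, +20·0.0416667° lat → SW at lon -155.5°, lat 71.8333°.
Cell spans 0.0833333° lon × 0.0416667° lat. NE corner is SW corner plus one full cell.
latitude 71.8750, longitude -155.4167.

71.8750, -155.4167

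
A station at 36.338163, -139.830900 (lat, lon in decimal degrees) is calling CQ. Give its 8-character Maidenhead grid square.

CM06ci01

Offset from 180°W / 90°S: lon 40.16910°, lat 126.33816°.
Field (20°×10°, letters A–R): 40.16910/20 → 2 → C, 126.33816/10 → 12 → M; chars CM.
Square (2°×1°, digits 0–9): 0.16910/2 → 0, 6.33816/1 → 6; chars 06.
Subsquare (5′×2.5′, letters a–x): 0.16910/0.0833333 → 2 → c, 0.33816/0.0416667 → 8 → i; chars ci.
Extended square (30″×15″, digits 0–9): 0.00243/0.00833333 → 0, 0.00483/0.00416667 → 1; chars 01.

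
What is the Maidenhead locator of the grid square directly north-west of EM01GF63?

Longitude extended square 6; −1 → 5.
Latitude extended square 3; +1 → 4.

EM01gf54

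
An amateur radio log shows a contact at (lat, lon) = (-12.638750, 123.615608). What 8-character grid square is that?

PH17ti36

Offset from 180°W / 90°S: lon 303.61561°, lat 77.36125°.
Field (20°×10°, letters A–R): 303.61561/20 → 15 → P, 77.36125/10 → 7 → H; chars PH.
Square (2°×1°, digits 0–9): 3.61561/2 → 1, 7.36125/1 → 7; chars 17.
Subsquare (5′×2.5′, letters a–x): 1.61561/0.0833333 → 19 → t, 0.36125/0.0416667 → 8 → i; chars ti.
Extended square (30″×15″, digits 0–9): 0.03227/0.00833333 → 3, 0.02792/0.00416667 → 6; chars 36.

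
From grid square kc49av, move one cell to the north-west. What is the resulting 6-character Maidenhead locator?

KC39xw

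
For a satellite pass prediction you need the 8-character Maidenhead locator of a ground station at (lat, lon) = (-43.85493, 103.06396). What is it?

OE16md74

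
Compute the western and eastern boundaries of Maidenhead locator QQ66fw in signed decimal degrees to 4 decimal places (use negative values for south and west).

Field Q=16, Q=16: +16·20° lon, +16·10° lat → SW at lon 140°, lat 70°.
Square 6, 6: +6·2° lon, +6·1° lat → SW at lon 152°, lat 76°.
Subsquare f=5, w=22: +5·0.0833333° lon, +22·0.0416667° lat → SW at lon 152.417°, lat 76.9167°.
Cell spans 0.0833333° lon × 0.0416667° lat.
west 152.4167, east 152.5000.

152.4167, 152.5000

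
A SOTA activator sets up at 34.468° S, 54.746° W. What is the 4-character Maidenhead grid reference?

GF25

Offset from 180°W / 90°S: lon 125.25°, lat 55.53°.
Field: 125.25/20 → 6 → G, 55.53/10 → 5 → F; chars GF.
Square: 5.25/2 → 2, 5.53/1 → 5; chars 25.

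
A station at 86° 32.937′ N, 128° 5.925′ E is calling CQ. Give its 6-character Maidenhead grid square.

Add 180° to longitude and 90° to latitude: 308.0987, 176.5489.
Field: 308.0987/20 → 15 → P, 176.5489/10 → 17 → R; chars PR.
Square: 8.0987/2 → 4, 6.5489/1 → 6; chars 46.
Subsquare: 0.0987/0.0833333 → 1 → b, 0.5489/0.0416667 → 13 → n; chars bn.

PR46bn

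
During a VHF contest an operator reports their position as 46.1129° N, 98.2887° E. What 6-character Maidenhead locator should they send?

Add 180° to longitude and 90° to latitude: 278.2887, 136.1129.
Field: lon ⌊278.2887/20⌋ = 13 → N; lat ⌊136.1129/10⌋ = 13 → N.
Square: lon ⌊18.2887/2⌋ = 9; lat ⌊6.1129/1⌋ = 6.
Subsquare: lon ⌊0.2887/0.0833333⌋ = 3 → d; lat ⌊0.1129/0.0416667⌋ = 2 → c.

NN96dc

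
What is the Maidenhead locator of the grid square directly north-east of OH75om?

Longitude subsquare o = 14; +1 → 15 = p.
Latitude subsquare m = 12; +1 → 13 = n.

OH75pn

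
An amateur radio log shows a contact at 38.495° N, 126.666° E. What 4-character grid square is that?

PM38

Offset from 180°W / 90°S: lon 306.67°, lat 128.50°.
Field (20°×10°, letters A–R): 306.67/20 → 15 → P, 128.50/10 → 12 → M; chars PM.
Square (2°×1°, digits 0–9): 6.67/2 → 3, 8.50/1 → 8; chars 38.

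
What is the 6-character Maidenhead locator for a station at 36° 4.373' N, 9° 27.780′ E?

Add 180° to longitude and 90° to latitude: 189.4630, 126.0729.
Field: 189.4630/20 → 9 → J, 126.0729/10 → 12 → M; chars JM.
Square: 9.4630/2 → 4, 6.0729/1 → 6; chars 46.
Subsquare: 1.4630/0.0833333 → 17 → r, 0.0729/0.0416667 → 1 → b; chars rb.

JM46rb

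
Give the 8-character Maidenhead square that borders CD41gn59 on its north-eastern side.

CD41go60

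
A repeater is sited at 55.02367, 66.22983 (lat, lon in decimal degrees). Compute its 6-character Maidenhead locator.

Add 180° to longitude and 90° to latitude: 246.2298, 145.0237.
Field: 246.2298/20 → 12 → M, 145.0237/10 → 14 → O; chars MO.
Square: 6.2298/2 → 3, 5.0237/1 → 5; chars 35.
Subsquare: 0.2298/0.0833333 → 2 → c, 0.0237/0.0416667 → 0 → a; chars ca.

MO35ca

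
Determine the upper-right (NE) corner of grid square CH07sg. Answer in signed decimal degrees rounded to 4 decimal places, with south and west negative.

-12.7083, -138.4167

Field C=2, H=7: +2·20° lon, +7·10° lat → SW at lon -140°, lat -20°.
Square 0, 7: +0·2° lon, +7·1° lat → SW at lon -140°, lat -13°.
Subsquare s=18, g=6: +18·0.0833333° lon, +6·0.0416667° lat → SW at lon -138.5°, lat -12.75°.
Cell spans 0.0833333° lon × 0.0416667° lat. NE corner is SW corner plus one full cell.
latitude -12.7083, longitude -138.4167.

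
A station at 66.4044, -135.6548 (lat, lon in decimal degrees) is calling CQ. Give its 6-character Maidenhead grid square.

CP26ej

Shift to the Maidenhead origin (180°W, 90°S): lon 44.3452, lat 156.4044.
Field: 44.3452/20 → 2 → C, 156.4044/10 → 15 → P; chars CP.
Square: 4.3452/2 → 2, 6.4044/1 → 6; chars 26.
Subsquare: 0.3452/0.0833333 → 4 → e, 0.4044/0.0416667 → 9 → j; chars ej.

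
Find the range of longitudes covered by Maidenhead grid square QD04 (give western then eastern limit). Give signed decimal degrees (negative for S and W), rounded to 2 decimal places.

140.00, 142.00

Field Q=16, D=3: +16·20° lon, +3·10° lat → SW at lon 140°, lat -60°.
Square 0, 4: +0·2° lon, +4·1° lat → SW at lon 140°, lat -56°.
Cell spans 2° lon × 1° lat.
west 140.00, east 142.00.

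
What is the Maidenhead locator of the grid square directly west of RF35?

RF25

Longitude square 3; −1 → 2.
The latitude characters are unchanged.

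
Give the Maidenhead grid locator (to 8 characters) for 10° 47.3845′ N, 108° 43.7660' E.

OK40is79

Offset from 180°W / 90°S: lon 288.72943°, lat 100.78974°.
Field (20°×10°, letters A–R): 288.72943/20 → 14 → O, 100.78974/10 → 10 → K; chars OK.
Square (2°×1°, digits 0–9): 8.72943/2 → 4, 0.78974/1 → 0; chars 40.
Subsquare (5′×2.5′, letters a–x): 0.72943/0.0833333 → 8 → i, 0.78974/0.0416667 → 18 → s; chars is.
Extended square (30″×15″, digits 0–9): 0.06277/0.00833333 → 7, 0.03974/0.00416667 → 9; chars 79.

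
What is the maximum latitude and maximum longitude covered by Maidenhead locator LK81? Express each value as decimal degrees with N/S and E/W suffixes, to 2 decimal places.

12.00° N, 58.00° E

Field L=11, K=10: +11·20° lon, +10·10° lat → SW at lon 40°, lat 10°.
Square 8, 1: +8·2° lon, +1·1° lat → SW at lon 56°, lat 11°.
Cell spans 2° lon × 1° lat. NE corner is SW corner plus one full cell.
latitude 12.00° N, longitude 58.00° E.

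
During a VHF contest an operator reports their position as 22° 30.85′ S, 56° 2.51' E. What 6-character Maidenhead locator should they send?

Add 180° to longitude and 90° to latitude: 236.0418, 67.4858.
Field: 236.0418/20 → 11 → L, 67.4858/10 → 6 → G; chars LG.
Square: 16.0418/2 → 8, 7.4858/1 → 7; chars 87.
Subsquare: 0.0418/0.0833333 → 0 → a, 0.4858/0.0416667 → 11 → l; chars al.

LG87al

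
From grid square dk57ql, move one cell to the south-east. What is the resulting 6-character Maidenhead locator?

DK57rk

Longitude subsquare q = 16; +1 → 17 = r.
Latitude subsquare l = 11; −1 → 10 = k.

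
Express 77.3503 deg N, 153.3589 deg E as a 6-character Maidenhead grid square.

Offset from 180°W / 90°S: lon 333.3589°, lat 167.3503°.
Field (20°×10°, letters A–R): lon ⌊333.3589/20⌋ = 16 → Q; lat ⌊167.3503/10⌋ = 16 → Q.
Square (2°×1°, digits 0–9): lon ⌊13.3589/2⌋ = 6; lat ⌊7.3503/1⌋ = 7.
Subsquare (5′×2.5′, letters a–x): lon ⌊1.3589/0.0833333⌋ = 16 → q; lat ⌊0.3503/0.0416667⌋ = 8 → i.

QQ67qi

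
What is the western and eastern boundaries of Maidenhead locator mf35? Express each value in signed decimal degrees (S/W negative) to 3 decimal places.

66.000, 68.000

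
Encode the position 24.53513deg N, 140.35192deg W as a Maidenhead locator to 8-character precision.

Shift to the Maidenhead origin (180°W, 90°S): lon 39.64808, lat 114.53513.
Field: 39.64808/20 → 1 → B, 114.53513/10 → 11 → L; chars BL.
Square: 19.64808/2 → 9, 4.53513/1 → 4; chars 94.
Subsquare: 1.64808/0.0833333 → 19 → t, 0.53513/0.0416667 → 12 → m; chars tm.
Extended square: 0.06475/0.00833333 → 7, 0.03513/0.00416667 → 8; chars 78.

BL94tm78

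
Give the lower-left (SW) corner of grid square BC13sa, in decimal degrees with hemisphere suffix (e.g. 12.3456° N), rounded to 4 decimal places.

Field B=1, C=2: +1·20° lon, +2·10° lat → SW at lon -160°, lat -70°.
Square 1, 3: +1·2° lon, +3·1° lat → SW at lon -158°, lat -67°.
Subsquare s=18, a=0: +18·0.0833333° lon, +0·0.0416667° lat → SW at lon -156.5°, lat -67°.
latitude 67.0000° S, longitude 156.5000° W.

67.0000° S, 156.5000° W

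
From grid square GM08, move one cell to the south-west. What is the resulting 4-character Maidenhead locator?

FM97

Longitude square 0; −1 → -1, wraps to 9, carry into field.
Longitude field G = 6; −1 → 5 = F.
Latitude square 8; −1 → 7.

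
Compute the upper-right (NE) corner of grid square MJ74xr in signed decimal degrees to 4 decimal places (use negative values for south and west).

4.7500, 76.0000

Field M=12, J=9: +12·20° lon, +9·10° lat → SW at lon 60°, lat 0°.
Square 7, 4: +7·2° lon, +4·1° lat → SW at lon 74°, lat 4°.
Subsquare x=23, r=17: +23·0.0833333° lon, +17·0.0416667° lat → SW at lon 75.9167°, lat 4.70833°.
Cell spans 0.0833333° lon × 0.0416667° lat. NE corner is SW corner plus one full cell.
latitude 4.7500, longitude 76.0000.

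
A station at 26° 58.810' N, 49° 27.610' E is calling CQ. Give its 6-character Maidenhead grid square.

LL46rx

Add 180° to longitude and 90° to latitude: 229.4602, 116.9802.
Field: 229.4602/20 → 11 → L, 116.9802/10 → 11 → L; chars LL.
Square: 9.4602/2 → 4, 6.9802/1 → 6; chars 46.
Subsquare: 1.4602/0.0833333 → 17 → r, 0.9802/0.0416667 → 23 → x; chars rx.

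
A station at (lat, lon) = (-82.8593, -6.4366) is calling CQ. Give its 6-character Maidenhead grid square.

Add 180° to longitude and 90° to latitude: 173.5634, 7.1407.
Field: lon ⌊173.5634/20⌋ = 8 → I; lat ⌊7.1407/10⌋ = 0 → A.
Square: lon ⌊13.5634/2⌋ = 6; lat ⌊7.1407/1⌋ = 7.
Subsquare: lon ⌊1.5634/0.0833333⌋ = 18 → s; lat ⌊0.1407/0.0416667⌋ = 3 → d.

IA67sd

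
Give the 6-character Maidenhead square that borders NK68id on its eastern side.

NK68jd

Longitude subsquare i = 8; +1 → 9 = j.
The latitude characters are unchanged.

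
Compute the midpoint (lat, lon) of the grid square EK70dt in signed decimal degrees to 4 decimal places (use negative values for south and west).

Field E=4, K=10: +4·20° lon, +10·10° lat → SW at lon -100°, lat 10°.
Square 7, 0: +7·2° lon, +0·1° lat → SW at lon -86°, lat 10°.
Subsquare d=3, t=19: +3·0.0833333° lon, +19·0.0416667° lat → SW at lon -85.75°, lat 10.7917°.
Cell spans 0.0833333° lon × 0.0416667° lat. Centre is SW corner plus half of each.
latitude 10.8125, longitude -85.7083.

10.8125, -85.7083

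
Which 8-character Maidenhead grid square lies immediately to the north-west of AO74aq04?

Longitude extended square 0; −1 → -1, wraps to 9, carry into subsquare.
Longitude subsquare a = 0; −1 → -1, wraps to 23 = x, carry into square.
Longitude square 7; −1 → 6.
Latitude extended square 4; +1 → 5.

AO64xq95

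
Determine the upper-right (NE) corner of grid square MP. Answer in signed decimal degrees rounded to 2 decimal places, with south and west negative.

Field M=12, P=15: +12·20° lon, +15·10° lat → SW at lon 60°, lat 60°.
Cell spans 20° lon × 10° lat. NE corner is SW corner plus one full cell.
latitude 70.00, longitude 80.00.

70.00, 80.00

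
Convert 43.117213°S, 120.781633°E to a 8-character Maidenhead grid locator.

PE06jv31

Add 180° to longitude and 90° to latitude: 300.78163, 46.88279.
Field: 300.78163/20 → 15 → P, 46.88279/10 → 4 → E; chars PE.
Square: 0.78163/2 → 0, 6.88279/1 → 6; chars 06.
Subsquare: 0.78163/0.0833333 → 9 → j, 0.88279/0.0416667 → 21 → v; chars jv.
Extended square: 0.03163/0.00833333 → 3, 0.00779/0.00416667 → 1; chars 31.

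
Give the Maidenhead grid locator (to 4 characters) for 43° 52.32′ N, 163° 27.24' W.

Offset from 180°W / 90°S: lon 16.55°, lat 133.87°.
Field: 16.55/20 → 0 → A, 133.87/10 → 13 → N; chars AN.
Square: 16.55/2 → 8, 3.87/1 → 3; chars 83.

AN83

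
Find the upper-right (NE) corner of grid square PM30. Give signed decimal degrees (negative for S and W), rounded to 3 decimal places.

31.000, 128.000

Field P=15, M=12: +15·20° lon, +12·10° lat → SW at lon 120°, lat 30°.
Square 3, 0: +3·2° lon, +0·1° lat → SW at lon 126°, lat 30°.
Cell spans 2° lon × 1° lat. NE corner is SW corner plus one full cell.
latitude 31.000, longitude 128.000.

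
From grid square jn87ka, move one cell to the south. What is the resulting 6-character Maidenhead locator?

JN86kx

Latitude subsquare a = 0; −1 → -1, wraps to 23 = x, carry into square.
Latitude square 7; −1 → 6.
The longitude characters are unchanged.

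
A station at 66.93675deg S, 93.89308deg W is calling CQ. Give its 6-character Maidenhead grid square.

EC33bb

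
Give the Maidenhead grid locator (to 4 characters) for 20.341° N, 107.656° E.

OL30

Shift to the Maidenhead origin (180°W, 90°S): lon 287.66, lat 110.34.
Field (20°×10°, letters A–R): 287.66/20 → 14 → O, 110.34/10 → 11 → L; chars OL.
Square (2°×1°, digits 0–9): 7.66/2 → 3, 0.34/1 → 0; chars 30.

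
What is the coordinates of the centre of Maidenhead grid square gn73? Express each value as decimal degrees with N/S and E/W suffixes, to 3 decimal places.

43.500° N, 45.000° W

Field G=6, N=13: +6·20° lon, +13·10° lat → SW at lon -60°, lat 40°.
Square 7, 3: +7·2° lon, +3·1° lat → SW at lon -46°, lat 43°.
Cell spans 2° lon × 1° lat. Centre is SW corner plus half of each.
latitude 43.500° N, longitude 45.000° W.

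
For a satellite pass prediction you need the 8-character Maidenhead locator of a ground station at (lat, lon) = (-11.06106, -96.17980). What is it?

Add 180° to longitude and 90° to latitude: 83.82020, 78.93894.
Field (20°×10°, letters A–R): 83.82020/20 → 4 → E, 78.93894/10 → 7 → H; chars EH.
Square (2°×1°, digits 0–9): 3.82020/2 → 1, 8.93894/1 → 8; chars 18.
Subsquare (5′×2.5′, letters a–x): 1.82020/0.0833333 → 21 → v, 0.93894/0.0416667 → 22 → w; chars vw.
Extended square (30″×15″, digits 0–9): 0.07020/0.00833333 → 8, 0.02227/0.00416667 → 5; chars 85.

EH18vw85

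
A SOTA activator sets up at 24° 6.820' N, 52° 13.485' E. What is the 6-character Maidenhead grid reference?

LL64cc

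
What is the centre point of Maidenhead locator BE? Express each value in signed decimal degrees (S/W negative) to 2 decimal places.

-45.00, -150.00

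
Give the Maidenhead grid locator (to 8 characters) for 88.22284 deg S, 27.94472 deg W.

HA61as66

Shift to the Maidenhead origin (180°W, 90°S): lon 152.05528, lat 1.77716.
Field: 152.05528/20 → 7 → H, 1.77716/10 → 0 → A; chars HA.
Square: 12.05528/2 → 6, 1.77716/1 → 1; chars 61.
Subsquare: 0.05528/0.0833333 → 0 → a, 0.77716/0.0416667 → 18 → s; chars as.
Extended square: 0.05528/0.00833333 → 6, 0.02716/0.00416667 → 6; chars 66.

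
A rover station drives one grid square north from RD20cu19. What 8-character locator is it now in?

RD20cv10

Latitude extended square 9; +1 → 10, wraps to 0, carry into subsquare.
Latitude subsquare u = 20; +1 → 21 = v.
The longitude characters are unchanged.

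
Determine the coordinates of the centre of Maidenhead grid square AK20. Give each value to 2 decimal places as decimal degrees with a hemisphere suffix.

Field A=0, K=10: +0·20° lon, +10·10° lat → SW at lon -180°, lat 10°.
Square 2, 0: +2·2° lon, +0·1° lat → SW at lon -176°, lat 10°.
Cell spans 2° lon × 1° lat. Centre is SW corner plus half of each.
latitude 10.50° N, longitude 175.00° W.

10.50° N, 175.00° W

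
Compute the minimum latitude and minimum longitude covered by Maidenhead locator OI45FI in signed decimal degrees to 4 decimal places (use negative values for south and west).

Field O=14, I=8: +14·20° lon, +8·10° lat → SW at lon 100°, lat -10°.
Square 4, 5: +4·2° lon, +5·1° lat → SW at lon 108°, lat -5°.
Subsquare f=5, i=8: +5·0.0833333° lon, +8·0.0416667° lat → SW at lon 108.417°, lat -4.66667°.
latitude -4.6667, longitude 108.4167.

-4.6667, 108.4167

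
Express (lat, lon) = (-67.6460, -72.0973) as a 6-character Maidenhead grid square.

Offset from 180°W / 90°S: lon 107.9027°, lat 22.3540°.
Field: lon ⌊107.9027/20⌋ = 5 → F; lat ⌊22.3540/10⌋ = 2 → C.
Square: lon ⌊7.9027/2⌋ = 3; lat ⌊2.3540/1⌋ = 2.
Subsquare: lon ⌊1.9027/0.0833333⌋ = 22 → w; lat ⌊0.3540/0.0416667⌋ = 8 → i.

FC32wi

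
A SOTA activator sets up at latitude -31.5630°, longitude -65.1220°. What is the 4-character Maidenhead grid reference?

Shift to the Maidenhead origin (180°W, 90°S): lon 114.88, lat 58.44.
Field: lon ⌊114.88/20⌋ = 5 → F; lat ⌊58.44/10⌋ = 5 → F.
Square: lon ⌊14.88/2⌋ = 7; lat ⌊8.44/1⌋ = 8.

FF78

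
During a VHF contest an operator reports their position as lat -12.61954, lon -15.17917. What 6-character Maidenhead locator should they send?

Offset from 180°W / 90°S: lon 164.8208°, lat 77.3805°.
Field: 164.8208/20 → 8 → I, 77.3805/10 → 7 → H; chars IH.
Square: 4.8208/2 → 2, 7.3805/1 → 7; chars 27.
Subsquare: 0.8208/0.0833333 → 9 → j, 0.3805/0.0416667 → 9 → j; chars jj.

IH27jj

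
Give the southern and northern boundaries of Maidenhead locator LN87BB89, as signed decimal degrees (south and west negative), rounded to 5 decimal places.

47.07917, 47.08333

Field L=11, N=13: +11·20° lon, +13·10° lat → SW at lon 40°, lat 40°.
Square 8, 7: +8·2° lon, +7·1° lat → SW at lon 56°, lat 47°.
Subsquare b=1, b=1: +1·0.0833333° lon, +1·0.0416667° lat → SW at lon 56.0833°, lat 47.0417°.
Extended square 8, 9: +8·0.00833333° lon, +9·0.00416667° lat → SW at lon 56.15°, lat 47.0792°.
Cell spans 0.00833333° lon × 0.00416667° lat.
south 47.07917, north 47.08333.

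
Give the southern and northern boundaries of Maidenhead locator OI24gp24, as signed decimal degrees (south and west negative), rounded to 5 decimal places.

-5.35833, -5.35417

Field O=14, I=8: +14·20° lon, +8·10° lat → SW at lon 100°, lat -10°.
Square 2, 4: +2·2° lon, +4·1° lat → SW at lon 104°, lat -6°.
Subsquare g=6, p=15: +6·0.0833333° lon, +15·0.0416667° lat → SW at lon 104.5°, lat -5.375°.
Extended square 2, 4: +2·0.00833333° lon, +4·0.00416667° lat → SW at lon 104.517°, lat -5.35833°.
Cell spans 0.00833333° lon × 0.00416667° lat.
south -5.35833, north -5.35417.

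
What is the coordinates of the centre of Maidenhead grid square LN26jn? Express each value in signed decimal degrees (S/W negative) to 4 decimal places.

46.5625, 44.7917

Field L=11, N=13: +11·20° lon, +13·10° lat → SW at lon 40°, lat 40°.
Square 2, 6: +2·2° lon, +6·1° lat → SW at lon 44°, lat 46°.
Subsquare j=9, n=13: +9·0.0833333° lon, +13·0.0416667° lat → SW at lon 44.75°, lat 46.5417°.
Cell spans 0.0833333° lon × 0.0416667° lat. Centre is SW corner plus half of each.
latitude 46.5625, longitude 44.7917.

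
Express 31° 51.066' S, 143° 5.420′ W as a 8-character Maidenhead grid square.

BF88kd95

Shift to the Maidenhead origin (180°W, 90°S): lon 36.90967, lat 58.14890.
Field (20°×10°, letters A–R): lon ⌊36.90967/20⌋ = 1 → B; lat ⌊58.14890/10⌋ = 5 → F.
Square (2°×1°, digits 0–9): lon ⌊16.90967/2⌋ = 8; lat ⌊8.14890/1⌋ = 8.
Subsquare (5′×2.5′, letters a–x): lon ⌊0.90967/0.0833333⌋ = 10 → k; lat ⌊0.14890/0.0416667⌋ = 3 → d.
Extended square (30″×15″, digits 0–9): lon ⌊0.07633/0.00833333⌋ = 9; lat ⌊0.02390/0.00416667⌋ = 5.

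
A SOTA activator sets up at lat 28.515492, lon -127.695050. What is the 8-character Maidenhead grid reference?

Offset from 180°W / 90°S: lon 52.30495°, lat 118.51549°.
Field: lon ⌊52.30495/20⌋ = 2 → C; lat ⌊118.51549/10⌋ = 11 → L.
Square: lon ⌊12.30495/2⌋ = 6; lat ⌊8.51549/1⌋ = 8.
Subsquare: lon ⌊0.30495/0.0833333⌋ = 3 → d; lat ⌊0.51549/0.0416667⌋ = 12 → m.
Extended square: lon ⌊0.05495/0.00833333⌋ = 6; lat ⌊0.01549/0.00416667⌋ = 3.

CL68dm63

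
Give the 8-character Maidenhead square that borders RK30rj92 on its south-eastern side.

Longitude extended square 9; +1 → 10, wraps to 0, carry into subsquare.
Longitude subsquare r = 17; +1 → 18 = s.
Latitude extended square 2; −1 → 1.

RK30sj01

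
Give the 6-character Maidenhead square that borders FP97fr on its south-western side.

Longitude subsquare f = 5; −1 → 4 = e.
Latitude subsquare r = 17; −1 → 16 = q.

FP97eq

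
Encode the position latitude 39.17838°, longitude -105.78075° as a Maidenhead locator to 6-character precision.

DM79ce

Offset from 180°W / 90°S: lon 74.2193°, lat 129.1784°.
Field: lon ⌊74.2193/20⌋ = 3 → D; lat ⌊129.1784/10⌋ = 12 → M.
Square: lon ⌊14.2193/2⌋ = 7; lat ⌊9.1784/1⌋ = 9.
Subsquare: lon ⌊0.2193/0.0833333⌋ = 2 → c; lat ⌊0.1784/0.0416667⌋ = 4 → e.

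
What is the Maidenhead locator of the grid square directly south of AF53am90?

Latitude extended square 0; −1 → -1, wraps to 9, carry into subsquare.
Latitude subsquare m = 12; −1 → 11 = l.
The longitude characters are unchanged.

AF53al99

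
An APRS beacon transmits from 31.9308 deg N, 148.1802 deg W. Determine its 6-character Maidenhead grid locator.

BM51vw

Shift to the Maidenhead origin (180°W, 90°S): lon 31.8198, lat 121.9308.
Field (20°×10°, letters A–R): lon ⌊31.8198/20⌋ = 1 → B; lat ⌊121.9308/10⌋ = 12 → M.
Square (2°×1°, digits 0–9): lon ⌊11.8198/2⌋ = 5; lat ⌊1.9308/1⌋ = 1.
Subsquare (5′×2.5′, letters a–x): lon ⌊1.8198/0.0833333⌋ = 21 → v; lat ⌊0.9308/0.0416667⌋ = 22 → w.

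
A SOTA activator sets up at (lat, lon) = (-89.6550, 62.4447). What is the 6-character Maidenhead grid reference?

Offset from 180°W / 90°S: lon 242.4447°, lat 0.3450°.
Field: lon ⌊242.4447/20⌋ = 12 → M; lat ⌊0.3450/10⌋ = 0 → A.
Square: lon ⌊2.4447/2⌋ = 1; lat ⌊0.3450/1⌋ = 0.
Subsquare: lon ⌊0.4447/0.0833333⌋ = 5 → f; lat ⌊0.3450/0.0416667⌋ = 8 → i.

MA10fi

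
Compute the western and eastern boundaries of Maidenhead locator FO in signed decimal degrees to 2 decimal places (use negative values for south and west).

-80.00, -60.00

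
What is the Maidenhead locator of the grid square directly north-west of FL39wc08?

FL39vc99

Longitude extended square 0; −1 → -1, wraps to 9, carry into subsquare.
Longitude subsquare w = 22; −1 → 21 = v.
Latitude extended square 8; +1 → 9.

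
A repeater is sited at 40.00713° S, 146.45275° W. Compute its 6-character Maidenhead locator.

Add 180° to longitude and 90° to latitude: 33.5472, 49.9929.
Field: 33.5472/20 → 1 → B, 49.9929/10 → 4 → E; chars BE.
Square: 13.5472/2 → 6, 9.9929/1 → 9; chars 69.
Subsquare: 1.5472/0.0833333 → 18 → s, 0.9929/0.0416667 → 23 → x; chars sx.

BE69sx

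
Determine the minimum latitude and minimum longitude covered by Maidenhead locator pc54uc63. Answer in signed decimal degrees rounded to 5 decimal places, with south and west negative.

-65.90417, 131.71667

Field P=15, C=2: +15·20° lon, +2·10° lat → SW at lon 120°, lat -70°.
Square 5, 4: +5·2° lon, +4·1° lat → SW at lon 130°, lat -66°.
Subsquare u=20, c=2: +20·0.0833333° lon, +2·0.0416667° lat → SW at lon 131.667°, lat -65.9167°.
Extended square 6, 3: +6·0.00833333° lon, +3·0.00416667° lat → SW at lon 131.717°, lat -65.9042°.
latitude -65.90417, longitude 131.71667.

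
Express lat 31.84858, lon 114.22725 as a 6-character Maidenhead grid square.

OM71cu

Shift to the Maidenhead origin (180°W, 90°S): lon 294.2273, lat 121.8486.
Field: 294.2273/20 → 14 → O, 121.8486/10 → 12 → M; chars OM.
Square: 14.2273/2 → 7, 1.8486/1 → 1; chars 71.
Subsquare: 0.2273/0.0833333 → 2 → c, 0.8486/0.0416667 → 20 → u; chars cu.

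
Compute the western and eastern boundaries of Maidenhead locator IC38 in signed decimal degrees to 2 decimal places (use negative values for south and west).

-14.00, -12.00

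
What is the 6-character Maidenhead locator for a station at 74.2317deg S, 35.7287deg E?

Offset from 180°W / 90°S: lon 215.7287°, lat 15.7683°.
Field: 215.7287/20 → 10 → K, 15.7683/10 → 1 → B; chars KB.
Square: 15.7287/2 → 7, 5.7683/1 → 5; chars 75.
Subsquare: 1.7287/0.0833333 → 20 → u, 0.7683/0.0416667 → 18 → s; chars us.

KB75us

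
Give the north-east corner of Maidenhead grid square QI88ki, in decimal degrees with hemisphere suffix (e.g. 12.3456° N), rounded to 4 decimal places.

1.6250° S, 156.9167° E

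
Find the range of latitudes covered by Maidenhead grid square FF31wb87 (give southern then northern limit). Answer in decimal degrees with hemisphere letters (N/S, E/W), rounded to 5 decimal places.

38.92917° S, 38.92500° S

Field F=5, F=5: +5·20° lon, +5·10° lat → SW at lon -80°, lat -40°.
Square 3, 1: +3·2° lon, +1·1° lat → SW at lon -74°, lat -39°.
Subsquare w=22, b=1: +22·0.0833333° lon, +1·0.0416667° lat → SW at lon -72.1667°, lat -38.9583°.
Extended square 8, 7: +8·0.00833333° lon, +7·0.00416667° lat → SW at lon -72.1°, lat -38.9292°.
Cell spans 0.00833333° lon × 0.00416667° lat.
south 38.92917° S, north 38.92500° S.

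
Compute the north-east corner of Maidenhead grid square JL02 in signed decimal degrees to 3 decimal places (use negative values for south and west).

23.000, 2.000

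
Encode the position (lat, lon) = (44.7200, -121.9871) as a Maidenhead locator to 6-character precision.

Add 180° to longitude and 90° to latitude: 58.0129, 134.7200.
Field: 58.0129/20 → 2 → C, 134.7200/10 → 13 → N; chars CN.
Square: 18.0129/2 → 9, 4.7200/1 → 4; chars 94.
Subsquare: 0.0129/0.0833333 → 0 → a, 0.7200/0.0416667 → 17 → r; chars ar.

CN94ar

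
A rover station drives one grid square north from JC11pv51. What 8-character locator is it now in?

JC11pv52

Latitude extended square 1; +1 → 2.
The longitude characters are unchanged.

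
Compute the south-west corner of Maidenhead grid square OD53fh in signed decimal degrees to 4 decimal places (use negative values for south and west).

Field O=14, D=3: +14·20° lon, +3·10° lat → SW at lon 100°, lat -60°.
Square 5, 3: +5·2° lon, +3·1° lat → SW at lon 110°, lat -57°.
Subsquare f=5, h=7: +5·0.0833333° lon, +7·0.0416667° lat → SW at lon 110.417°, lat -56.7083°.
latitude -56.7083, longitude 110.4167.

-56.7083, 110.4167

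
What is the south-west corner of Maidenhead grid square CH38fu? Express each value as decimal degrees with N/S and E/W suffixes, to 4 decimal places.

11.1667° S, 133.5833° W

Field C=2, H=7: +2·20° lon, +7·10° lat → SW at lon -140°, lat -20°.
Square 3, 8: +3·2° lon, +8·1° lat → SW at lon -134°, lat -12°.
Subsquare f=5, u=20: +5·0.0833333° lon, +20·0.0416667° lat → SW at lon -133.583°, lat -11.1667°.
latitude 11.1667° S, longitude 133.5833° W.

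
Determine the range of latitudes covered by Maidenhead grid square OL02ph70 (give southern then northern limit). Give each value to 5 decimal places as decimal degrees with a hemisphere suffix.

22.29167° N, 22.29583° N

Field O=14, L=11: +14·20° lon, +11·10° lat → SW at lon 100°, lat 20°.
Square 0, 2: +0·2° lon, +2·1° lat → SW at lon 100°, lat 22°.
Subsquare p=15, h=7: +15·0.0833333° lon, +7·0.0416667° lat → SW at lon 101.25°, lat 22.2917°.
Extended square 7, 0: +7·0.00833333° lon, +0·0.00416667° lat → SW at lon 101.308°, lat 22.2917°.
Cell spans 0.00833333° lon × 0.00416667° lat.
south 22.29167° N, north 22.29583° N.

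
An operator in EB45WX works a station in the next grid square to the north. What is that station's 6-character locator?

EB46wa

Latitude subsquare x = 23; +1 → 24, wraps to 0 = a, carry into square.
Latitude square 5; +1 → 6.
The longitude characters are unchanged.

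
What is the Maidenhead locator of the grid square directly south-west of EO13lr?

Longitude subsquare l = 11; −1 → 10 = k.
Latitude subsquare r = 17; −1 → 16 = q.

EO13kq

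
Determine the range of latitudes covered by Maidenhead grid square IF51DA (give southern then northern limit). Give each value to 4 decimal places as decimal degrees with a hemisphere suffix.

Field I=8, F=5: +8·20° lon, +5·10° lat → SW at lon -20°, lat -40°.
Square 5, 1: +5·2° lon, +1·1° lat → SW at lon -10°, lat -39°.
Subsquare d=3, a=0: +3·0.0833333° lon, +0·0.0416667° lat → SW at lon -9.75°, lat -39°.
Cell spans 0.0833333° lon × 0.0416667° lat.
south 39.0000° S, north 38.9583° S.

39.0000° S, 38.9583° S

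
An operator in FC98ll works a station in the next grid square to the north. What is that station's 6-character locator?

FC98lm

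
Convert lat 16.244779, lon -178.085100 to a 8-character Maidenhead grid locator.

AK06wf98

Offset from 180°W / 90°S: lon 1.91490°, lat 106.24478°.
Field (20°×10°, letters A–R): 1.91490/20 → 0 → A, 106.24478/10 → 10 → K; chars AK.
Square (2°×1°, digits 0–9): 1.91490/2 → 0, 6.24478/1 → 6; chars 06.
Subsquare (5′×2.5′, letters a–x): 1.91490/0.0833333 → 22 → w, 0.24478/0.0416667 → 5 → f; chars wf.
Extended square (30″×15″, digits 0–9): 0.08157/0.00833333 → 9, 0.03645/0.00416667 → 8; chars 98.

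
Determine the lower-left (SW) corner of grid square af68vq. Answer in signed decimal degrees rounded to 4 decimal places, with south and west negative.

-31.3333, -166.2500

Field A=0, F=5: +0·20° lon, +5·10° lat → SW at lon -180°, lat -40°.
Square 6, 8: +6·2° lon, +8·1° lat → SW at lon -168°, lat -32°.
Subsquare v=21, q=16: +21·0.0833333° lon, +16·0.0416667° lat → SW at lon -166.25°, lat -31.3333°.
latitude -31.3333, longitude -166.2500.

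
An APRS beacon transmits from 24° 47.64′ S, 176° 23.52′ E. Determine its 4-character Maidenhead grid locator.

Shift to the Maidenhead origin (180°W, 90°S): lon 356.39, lat 65.21.
Field: 356.39/20 → 17 → R, 65.21/10 → 6 → G; chars RG.
Square: 16.39/2 → 8, 5.21/1 → 5; chars 85.

RG85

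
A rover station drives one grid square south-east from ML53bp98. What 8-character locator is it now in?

ML53cp07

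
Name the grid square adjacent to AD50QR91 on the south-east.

Longitude extended square 9; +1 → 10, wraps to 0, carry into subsquare.
Longitude subsquare q = 16; +1 → 17 = r.
Latitude extended square 1; −1 → 0.

AD50rr00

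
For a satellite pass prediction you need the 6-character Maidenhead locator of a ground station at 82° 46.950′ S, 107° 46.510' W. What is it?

DA67cf

Offset from 180°W / 90°S: lon 72.2248°, lat 7.2175°.
Field (20°×10°, letters A–R): lon ⌊72.2248/20⌋ = 3 → D; lat ⌊7.2175/10⌋ = 0 → A.
Square (2°×1°, digits 0–9): lon ⌊12.2248/2⌋ = 6; lat ⌊7.2175/1⌋ = 7.
Subsquare (5′×2.5′, letters a–x): lon ⌊0.2248/0.0833333⌋ = 2 → c; lat ⌊0.2175/0.0416667⌋ = 5 → f.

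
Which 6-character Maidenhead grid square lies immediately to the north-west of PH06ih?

PH06hi

Longitude subsquare i = 8; −1 → 7 = h.
Latitude subsquare h = 7; +1 → 8 = i.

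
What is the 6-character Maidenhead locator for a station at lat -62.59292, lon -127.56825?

CC67fj

Offset from 180°W / 90°S: lon 52.4317°, lat 27.4071°.
Field: lon ⌊52.4317/20⌋ = 2 → C; lat ⌊27.4071/10⌋ = 2 → C.
Square: lon ⌊12.4317/2⌋ = 6; lat ⌊7.4071/1⌋ = 7.
Subsquare: lon ⌊0.4317/0.0833333⌋ = 5 → f; lat ⌊0.4071/0.0416667⌋ = 9 → j.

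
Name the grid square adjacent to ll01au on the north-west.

Longitude subsquare a = 0; −1 → -1, wraps to 23 = x, carry into square.
Longitude square 0; −1 → -1, wraps to 9, carry into field.
Longitude field L = 11; −1 → 10 = K.
Latitude subsquare u = 20; +1 → 21 = v.

KL91xv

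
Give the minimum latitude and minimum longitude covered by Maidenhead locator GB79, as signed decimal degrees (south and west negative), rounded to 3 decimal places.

Field G=6, B=1: +6·20° lon, +1·10° lat → SW at lon -60°, lat -80°.
Square 7, 9: +7·2° lon, +9·1° lat → SW at lon -46°, lat -71°.
latitude -71.000, longitude -46.000.

-71.000, -46.000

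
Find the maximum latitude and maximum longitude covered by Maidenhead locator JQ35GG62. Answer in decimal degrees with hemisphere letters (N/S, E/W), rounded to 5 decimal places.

75.26250° N, 6.55833° E

Field J=9, Q=16: +9·20° lon, +16·10° lat → SW at lon 0°, lat 70°.
Square 3, 5: +3·2° lon, +5·1° lat → SW at lon 6°, lat 75°.
Subsquare g=6, g=6: +6·0.0833333° lon, +6·0.0416667° lat → SW at lon 6.5°, lat 75.25°.
Extended square 6, 2: +6·0.00833333° lon, +2·0.00416667° lat → SW at lon 6.55°, lat 75.2583°.
Cell spans 0.00833333° lon × 0.00416667° lat. NE corner is SW corner plus one full cell.
latitude 75.26250° N, longitude 6.55833° E.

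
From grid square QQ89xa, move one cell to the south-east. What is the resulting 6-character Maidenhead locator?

QQ98ax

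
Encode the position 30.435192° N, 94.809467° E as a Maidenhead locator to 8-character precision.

NM70jk74

Offset from 180°W / 90°S: lon 274.80947°, lat 120.43519°.
Field (20°×10°, letters A–R): 274.80947/20 → 13 → N, 120.43519/10 → 12 → M; chars NM.
Square (2°×1°, digits 0–9): 14.80947/2 → 7, 0.43519/1 → 0; chars 70.
Subsquare (5′×2.5′, letters a–x): 0.80947/0.0833333 → 9 → j, 0.43519/0.0416667 → 10 → k; chars jk.
Extended square (30″×15″, digits 0–9): 0.05947/0.00833333 → 7, 0.01853/0.00416667 → 4; chars 74.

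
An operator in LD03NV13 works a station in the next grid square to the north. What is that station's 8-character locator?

LD03nv14

Latitude extended square 3; +1 → 4.
The longitude characters are unchanged.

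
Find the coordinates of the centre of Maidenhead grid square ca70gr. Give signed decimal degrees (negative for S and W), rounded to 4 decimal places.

-89.2708, -125.4583

Field C=2, A=0: +2·20° lon, +0·10° lat → SW at lon -140°, lat -90°.
Square 7, 0: +7·2° lon, +0·1° lat → SW at lon -126°, lat -90°.
Subsquare g=6, r=17: +6·0.0833333° lon, +17·0.0416667° lat → SW at lon -125.5°, lat -89.2917°.
Cell spans 0.0833333° lon × 0.0416667° lat. Centre is SW corner plus half of each.
latitude -89.2708, longitude -125.4583.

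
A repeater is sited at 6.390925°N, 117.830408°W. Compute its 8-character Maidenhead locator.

DJ16cj03

Add 180° to longitude and 90° to latitude: 62.16959, 96.39092.
Field: lon ⌊62.16959/20⌋ = 3 → D; lat ⌊96.39092/10⌋ = 9 → J.
Square: lon ⌊2.16959/2⌋ = 1; lat ⌊6.39092/1⌋ = 6.
Subsquare: lon ⌊0.16959/0.0833333⌋ = 2 → c; lat ⌊0.39092/0.0416667⌋ = 9 → j.
Extended square: lon ⌊0.00293/0.00833333⌋ = 0; lat ⌊0.01592/0.00416667⌋ = 3.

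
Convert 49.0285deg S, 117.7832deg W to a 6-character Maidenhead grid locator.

Offset from 180°W / 90°S: lon 62.2168°, lat 40.9715°.
Field: 62.2168/20 → 3 → D, 40.9715/10 → 4 → E; chars DE.
Square: 2.2168/2 → 1, 0.9715/1 → 0; chars 10.
Subsquare: 0.2168/0.0833333 → 2 → c, 0.9715/0.0416667 → 23 → x; chars cx.

DE10cx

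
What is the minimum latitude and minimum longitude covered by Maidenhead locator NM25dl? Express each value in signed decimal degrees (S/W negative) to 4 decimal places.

35.4583, 84.2500

Field N=13, M=12: +13·20° lon, +12·10° lat → SW at lon 80°, lat 30°.
Square 2, 5: +2·2° lon, +5·1° lat → SW at lon 84°, lat 35°.
Subsquare d=3, l=11: +3·0.0833333° lon, +11·0.0416667° lat → SW at lon 84.25°, lat 35.4583°.
latitude 35.4583, longitude 84.2500.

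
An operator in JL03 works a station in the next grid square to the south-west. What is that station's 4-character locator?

Longitude square 0; −1 → -1, wraps to 9, carry into field.
Longitude field J = 9; −1 → 8 = I.
Latitude square 3; −1 → 2.

IL92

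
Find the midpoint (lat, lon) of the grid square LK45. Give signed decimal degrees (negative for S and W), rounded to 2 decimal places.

15.50, 49.00

Field L=11, K=10: +11·20° lon, +10·10° lat → SW at lon 40°, lat 10°.
Square 4, 5: +4·2° lon, +5·1° lat → SW at lon 48°, lat 15°.
Cell spans 2° lon × 1° lat. Centre is SW corner plus half of each.
latitude 15.50, longitude 49.00.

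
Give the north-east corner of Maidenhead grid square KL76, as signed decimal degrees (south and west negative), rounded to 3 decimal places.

Field K=10, L=11: +10·20° lon, +11·10° lat → SW at lon 20°, lat 20°.
Square 7, 6: +7·2° lon, +6·1° lat → SW at lon 34°, lat 26°.
Cell spans 2° lon × 1° lat. NE corner is SW corner plus one full cell.
latitude 27.000, longitude 36.000.

27.000, 36.000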